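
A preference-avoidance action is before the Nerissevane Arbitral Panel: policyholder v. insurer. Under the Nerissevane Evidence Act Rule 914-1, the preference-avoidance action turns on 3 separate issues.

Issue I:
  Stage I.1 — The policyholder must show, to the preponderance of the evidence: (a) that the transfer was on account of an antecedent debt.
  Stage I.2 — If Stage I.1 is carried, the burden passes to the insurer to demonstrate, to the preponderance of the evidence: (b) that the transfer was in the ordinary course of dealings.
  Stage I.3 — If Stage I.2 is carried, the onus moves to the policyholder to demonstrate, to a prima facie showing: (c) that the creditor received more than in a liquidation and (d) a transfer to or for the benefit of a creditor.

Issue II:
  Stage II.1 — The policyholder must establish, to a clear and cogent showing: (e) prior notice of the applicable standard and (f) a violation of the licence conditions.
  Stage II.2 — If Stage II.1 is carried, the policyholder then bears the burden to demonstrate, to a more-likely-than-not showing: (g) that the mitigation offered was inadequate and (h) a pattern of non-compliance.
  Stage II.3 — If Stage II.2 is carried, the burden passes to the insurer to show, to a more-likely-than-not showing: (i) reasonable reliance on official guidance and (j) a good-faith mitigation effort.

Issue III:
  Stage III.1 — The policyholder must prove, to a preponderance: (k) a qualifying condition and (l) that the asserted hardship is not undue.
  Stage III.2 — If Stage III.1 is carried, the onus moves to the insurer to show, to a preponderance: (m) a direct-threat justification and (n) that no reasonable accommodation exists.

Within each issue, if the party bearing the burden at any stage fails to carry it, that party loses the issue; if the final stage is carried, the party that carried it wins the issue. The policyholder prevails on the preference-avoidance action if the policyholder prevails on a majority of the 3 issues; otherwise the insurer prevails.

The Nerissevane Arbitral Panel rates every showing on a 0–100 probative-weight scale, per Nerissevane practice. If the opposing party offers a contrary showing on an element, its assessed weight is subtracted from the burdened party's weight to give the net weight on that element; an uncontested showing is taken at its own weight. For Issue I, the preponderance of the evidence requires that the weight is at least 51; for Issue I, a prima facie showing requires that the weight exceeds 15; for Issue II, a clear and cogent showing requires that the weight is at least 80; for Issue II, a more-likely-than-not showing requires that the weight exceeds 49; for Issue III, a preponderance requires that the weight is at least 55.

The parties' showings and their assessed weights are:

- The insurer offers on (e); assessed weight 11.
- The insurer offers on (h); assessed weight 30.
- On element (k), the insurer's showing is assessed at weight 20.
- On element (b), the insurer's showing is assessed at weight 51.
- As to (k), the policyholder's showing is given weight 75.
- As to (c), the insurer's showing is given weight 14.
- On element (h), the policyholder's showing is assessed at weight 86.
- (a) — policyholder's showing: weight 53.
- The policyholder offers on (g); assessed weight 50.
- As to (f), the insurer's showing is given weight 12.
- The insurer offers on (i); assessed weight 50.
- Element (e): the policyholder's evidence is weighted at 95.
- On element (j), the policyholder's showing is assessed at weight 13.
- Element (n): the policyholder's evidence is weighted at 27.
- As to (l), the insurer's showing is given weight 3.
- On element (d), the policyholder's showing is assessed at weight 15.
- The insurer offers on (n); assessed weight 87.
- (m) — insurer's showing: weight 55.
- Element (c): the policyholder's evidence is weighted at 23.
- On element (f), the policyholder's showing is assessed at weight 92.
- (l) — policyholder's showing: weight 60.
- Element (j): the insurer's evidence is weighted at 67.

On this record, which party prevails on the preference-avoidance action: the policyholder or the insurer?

insurer

— Issue I —
Stage I.1 — burden on policyholder; standard: the preponderance of the evidence (weight is at least 51).
    (a): 53 ≥ 51 [met]
  Stage I.1 is satisfied; the onus moves to the insurer.
Stage I.2 — burden on insurer; standard: the preponderance of the evidence (weight is at least 51).
    (b): 51 ≥ 51 [met]
  The insurer carries Stage I.2; the policyholder now bears the burden.
Stage I.3 — burden on policyholder; standard: a prima facie showing (weight exceeds 15).
    (c): 23 − 14 = 9 ≤ 15 [not met]
    (d): 15 ≤ 15 [not met]
  Not every element is met, so the policyholder fails to carry Stage I.3.
The analysis ends at Stage I.3; the insurer prevails on this issue.
— Issue II —
Stage II.1 (policyholder, a clear and cogent showing, weight is at least 80): (e) net 95−11=84 ≥ 80 — meets; (f) net 92−12=80 ≥ 80 — meets.
  All elements met. The policyholder retains the burden for Stage II.2.
Stage II.2 (policyholder, a more-likely-than-not showing, weight exceeds 49): (g) 50 > 49 — meets; (h) net 86−30=56 > 49 — meets.
  The policyholder carries Stage II.2; the insurer now bears the burden.
Stage II.3 (insurer, a more-likely-than-not showing, weight exceeds 49): (i) 50 > 49 — meets; (j) net 67−13=54 > 49 — meets.
  Stage II.3 carried; the final stage is satisfied.
All stages carried — the insurer prevails on this issue.
— Issue III —
Stage III.1 (policyholder, a preponderance, weight is at least 55): (k) net 75−20=55 ≥ 55 — meets; (l) net 60−3=57 ≥ 55 — meets.
  Stage III.1 carried; the burden shifts to the insurer.
Stage III.2 (insurer, a preponderance, weight is at least 55): (m) 55 ≥ 55 — meets; (n) net 87−27=60 ≥ 55 — meets.
  The insurer carries the last stage.
With every stage satisfied, the insurer prevails on this issue.
Per-issue: Issue I → insurer; Issue II → insurer; Issue III → insurer. The policyholder must prevail on a majority of issues; overall, the insurer prevails.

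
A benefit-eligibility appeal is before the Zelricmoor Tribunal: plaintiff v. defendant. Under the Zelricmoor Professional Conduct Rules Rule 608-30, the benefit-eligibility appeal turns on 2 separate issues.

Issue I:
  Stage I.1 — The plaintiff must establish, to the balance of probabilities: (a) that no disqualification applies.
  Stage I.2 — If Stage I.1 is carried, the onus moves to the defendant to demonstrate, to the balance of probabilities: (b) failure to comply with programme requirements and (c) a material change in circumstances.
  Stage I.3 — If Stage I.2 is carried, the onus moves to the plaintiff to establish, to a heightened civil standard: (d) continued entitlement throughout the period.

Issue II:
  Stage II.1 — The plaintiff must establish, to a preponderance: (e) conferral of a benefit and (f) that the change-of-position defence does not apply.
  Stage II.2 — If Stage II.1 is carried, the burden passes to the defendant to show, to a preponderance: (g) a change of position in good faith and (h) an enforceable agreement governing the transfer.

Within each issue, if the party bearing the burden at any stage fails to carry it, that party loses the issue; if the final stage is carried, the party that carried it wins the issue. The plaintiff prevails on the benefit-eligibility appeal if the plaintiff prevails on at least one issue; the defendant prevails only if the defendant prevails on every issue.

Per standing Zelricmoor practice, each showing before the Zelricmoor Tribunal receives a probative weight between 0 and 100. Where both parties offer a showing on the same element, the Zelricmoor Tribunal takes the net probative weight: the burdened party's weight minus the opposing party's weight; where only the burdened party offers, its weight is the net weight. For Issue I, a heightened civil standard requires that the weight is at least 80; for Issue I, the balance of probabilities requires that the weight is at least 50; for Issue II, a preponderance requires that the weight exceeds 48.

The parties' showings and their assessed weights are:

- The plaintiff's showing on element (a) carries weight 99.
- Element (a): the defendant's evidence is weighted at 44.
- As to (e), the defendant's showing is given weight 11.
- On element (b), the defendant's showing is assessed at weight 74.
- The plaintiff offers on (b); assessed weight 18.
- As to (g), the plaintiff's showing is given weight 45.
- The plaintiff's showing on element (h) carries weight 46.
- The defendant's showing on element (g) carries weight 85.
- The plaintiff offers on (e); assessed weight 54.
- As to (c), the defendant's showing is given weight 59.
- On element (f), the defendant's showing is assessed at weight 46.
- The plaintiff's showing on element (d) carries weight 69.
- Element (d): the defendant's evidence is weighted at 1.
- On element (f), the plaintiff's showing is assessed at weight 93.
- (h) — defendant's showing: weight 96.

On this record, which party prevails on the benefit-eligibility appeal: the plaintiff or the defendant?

— Issue I —
Stage I.1 (plaintiff, the balance of probabilities, weight is at least 50): (a) net 99−44=55 ≥ 50 — meets.
  Stage I.1 is satisfied; the onus moves to the defendant.
Stage I.2 (defendant, the balance of probabilities, weight is at least 50): (b) net 74−18=56 ≥ 50 — meets; (c) 59 ≥ 50 — meets.
  The defendant carries Stage I.2; the plaintiff now bears the burden.
Stage I.3 (plaintiff, a heightened civil standard, weight is at least 80): (d) net 69−1=68 < 80 — fails.
  Stage I.3 not carried; the plaintiff fails its burden.
The analysis ends at Stage I.3; the defendant prevails on this issue.
— Issue II —
Stage II.1 (plaintiff, a preponderance, weight exceeds 48): (e) net 54−11=43 ≤ 48 — fails; (f) net 93−46=47 ≤ 48 — fails.
  Not every element is met, so the plaintiff fails to carry Stage II.1.
The defendant prevails on this issue.
Per-issue: Issue I → defendant; Issue II → defendant. The plaintiff must prevail on at least one issue; overall, the defendant prevails.

defendant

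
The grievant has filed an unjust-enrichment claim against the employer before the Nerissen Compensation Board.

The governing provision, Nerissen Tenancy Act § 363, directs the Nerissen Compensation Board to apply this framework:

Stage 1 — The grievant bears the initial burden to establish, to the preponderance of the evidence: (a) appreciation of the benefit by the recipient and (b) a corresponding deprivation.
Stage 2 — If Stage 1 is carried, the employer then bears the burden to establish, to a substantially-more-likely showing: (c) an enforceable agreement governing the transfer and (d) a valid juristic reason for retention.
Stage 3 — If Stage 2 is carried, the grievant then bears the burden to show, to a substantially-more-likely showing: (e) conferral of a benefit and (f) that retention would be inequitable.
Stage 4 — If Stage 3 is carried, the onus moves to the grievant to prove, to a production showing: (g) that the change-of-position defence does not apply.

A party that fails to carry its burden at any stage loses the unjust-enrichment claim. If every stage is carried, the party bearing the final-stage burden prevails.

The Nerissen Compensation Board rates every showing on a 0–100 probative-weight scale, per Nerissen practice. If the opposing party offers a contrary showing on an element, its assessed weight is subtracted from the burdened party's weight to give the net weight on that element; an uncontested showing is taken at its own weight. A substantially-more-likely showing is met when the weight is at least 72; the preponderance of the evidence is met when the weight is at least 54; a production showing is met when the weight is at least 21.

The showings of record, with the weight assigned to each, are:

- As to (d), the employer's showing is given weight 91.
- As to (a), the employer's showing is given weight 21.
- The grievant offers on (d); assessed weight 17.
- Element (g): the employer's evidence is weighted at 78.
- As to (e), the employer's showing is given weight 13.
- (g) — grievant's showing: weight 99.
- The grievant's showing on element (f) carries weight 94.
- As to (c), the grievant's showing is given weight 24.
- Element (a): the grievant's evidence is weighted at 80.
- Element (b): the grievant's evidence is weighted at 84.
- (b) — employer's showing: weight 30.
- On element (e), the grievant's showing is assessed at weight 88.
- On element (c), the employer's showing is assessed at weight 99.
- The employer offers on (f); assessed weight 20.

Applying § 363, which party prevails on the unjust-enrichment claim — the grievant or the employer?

Stage 1 (grievant, the preponderance of the evidence, weight is at least 54): (a) net 80−21=59 ≥ 54 — meets; (b) net 84−30=54 ≥ 54 — meets.
  Stage 1 carried; the burden shifts to the employer.
Stage 2 (employer, a substantially-more-likely showing, weight is at least 72): (c) net 99−24=75 ≥ 72 — meets; (d) net 91−17=74 ≥ 72 — meets.
  Stage 2 carried; the burden shifts to the grievant.
Stage 3 (grievant, a substantially-more-likely showing, weight is at least 72): (e) net 88−13=75 ≥ 72 — meets; (f) net 94−20=74 ≥ 72 — meets.
  Stage 3 is satisfied; the grievant continues to bear the burden.
Stage 4 (grievant, a production showing, weight is at least 21): (g) net 99−78=21 ≥ 21 — meets.
  Stage 4 carried; the final stage is satisfied.
All stages carried — the grievant prevails.

grievant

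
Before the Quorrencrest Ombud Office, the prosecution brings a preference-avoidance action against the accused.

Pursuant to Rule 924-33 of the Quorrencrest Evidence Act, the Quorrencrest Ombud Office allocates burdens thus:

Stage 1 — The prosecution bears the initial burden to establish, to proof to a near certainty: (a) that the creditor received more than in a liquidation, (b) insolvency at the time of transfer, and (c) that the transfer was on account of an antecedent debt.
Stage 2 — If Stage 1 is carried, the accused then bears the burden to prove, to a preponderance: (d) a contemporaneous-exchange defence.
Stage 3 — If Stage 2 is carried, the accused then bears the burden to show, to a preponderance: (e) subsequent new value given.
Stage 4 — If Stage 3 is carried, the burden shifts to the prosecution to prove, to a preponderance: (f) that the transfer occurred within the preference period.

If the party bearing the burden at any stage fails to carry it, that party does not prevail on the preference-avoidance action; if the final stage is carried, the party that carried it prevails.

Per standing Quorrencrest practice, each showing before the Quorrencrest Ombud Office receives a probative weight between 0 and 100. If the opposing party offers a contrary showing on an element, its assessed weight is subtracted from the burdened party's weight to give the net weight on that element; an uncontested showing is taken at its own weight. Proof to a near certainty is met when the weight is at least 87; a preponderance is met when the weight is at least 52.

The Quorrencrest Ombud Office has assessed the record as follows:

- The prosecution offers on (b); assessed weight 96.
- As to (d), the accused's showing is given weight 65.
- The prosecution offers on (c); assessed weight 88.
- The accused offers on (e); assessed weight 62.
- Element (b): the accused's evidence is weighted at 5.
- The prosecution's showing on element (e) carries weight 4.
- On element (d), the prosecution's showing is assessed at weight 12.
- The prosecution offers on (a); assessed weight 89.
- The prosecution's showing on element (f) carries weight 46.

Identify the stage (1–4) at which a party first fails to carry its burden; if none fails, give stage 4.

stage 4

Stage 1 — burden on prosecution; standard: proof to a near certainty (weight is at least 87).
    (a): 89 ≥ 87 [met]
    (b): 96 − 5 = 91 ≥ 87 [met]
    (c): 88 ≥ 87 [met]
  Stage 1 carried; the burden shifts to the accused.
Stage 2 — burden on accused; standard: a preponderance (weight is at least 52).
    (d): 65 − 12 = 53 ≥ 52 [met]
  All elements met. The accused retains the burden for Stage 3.
Stage 3 — burden on accused; standard: a preponderance (weight is at least 52).
    (e): 62 − 4 = 58 ≥ 52 [met]
  The accused carries Stage 3; the prosecution now bears the burden.
Stage 4 — burden on prosecution; standard: a preponderance (weight is at least 52).
    (f): 46 < 52 [not met]
  Not every element is met, so the prosecution fails to carry Stage 4.
The analysis ends at Stage 4; the accused prevails.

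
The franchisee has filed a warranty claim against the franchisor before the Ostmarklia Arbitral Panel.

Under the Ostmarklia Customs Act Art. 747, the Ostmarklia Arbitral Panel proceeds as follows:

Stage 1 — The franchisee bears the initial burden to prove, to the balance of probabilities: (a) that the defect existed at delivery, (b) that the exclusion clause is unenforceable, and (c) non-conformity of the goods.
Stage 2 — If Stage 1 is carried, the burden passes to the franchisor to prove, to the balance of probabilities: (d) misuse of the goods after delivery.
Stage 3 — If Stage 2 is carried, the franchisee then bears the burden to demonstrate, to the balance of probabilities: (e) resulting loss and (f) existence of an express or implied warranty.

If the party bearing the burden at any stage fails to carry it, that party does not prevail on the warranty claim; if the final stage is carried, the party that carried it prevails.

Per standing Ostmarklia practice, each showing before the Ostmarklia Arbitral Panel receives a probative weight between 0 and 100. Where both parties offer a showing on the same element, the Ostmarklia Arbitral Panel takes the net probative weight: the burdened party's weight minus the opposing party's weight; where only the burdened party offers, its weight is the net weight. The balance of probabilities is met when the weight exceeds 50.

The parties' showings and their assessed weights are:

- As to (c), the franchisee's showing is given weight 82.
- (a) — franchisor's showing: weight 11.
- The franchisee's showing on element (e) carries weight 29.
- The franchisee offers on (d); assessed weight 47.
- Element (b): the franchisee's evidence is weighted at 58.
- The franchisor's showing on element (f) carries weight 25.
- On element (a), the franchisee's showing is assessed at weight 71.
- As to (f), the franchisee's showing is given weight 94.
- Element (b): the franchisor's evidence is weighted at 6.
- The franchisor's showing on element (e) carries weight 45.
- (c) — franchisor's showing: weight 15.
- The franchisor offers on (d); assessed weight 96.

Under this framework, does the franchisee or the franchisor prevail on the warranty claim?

At Stage 1 the franchisee must meet the balance of probabilities (weight exceeds 50): on (a) the weight is 71 less the opposing 11 gives net 60, which does exceed 50, so (a) meets the standard; on (b) the weight is 58 less the opposing 6 gives net 52, > 50, so (b) meets the standard; on (c) the weight is 82 less the opposing 15 gives net 67, > 50, so (c) meets the standard.
  All elements met. The burden passes to the franchisor.
At Stage 2 the franchisor must meet the balance of probabilities (weight exceeds 50): on (d) the weight is 96 less the opposing 47 gives net 49, which does not exceed 50, so (d) does not meet the standard.
  The franchisor does not carry Stage 2.
The franchisee prevails.

franchisee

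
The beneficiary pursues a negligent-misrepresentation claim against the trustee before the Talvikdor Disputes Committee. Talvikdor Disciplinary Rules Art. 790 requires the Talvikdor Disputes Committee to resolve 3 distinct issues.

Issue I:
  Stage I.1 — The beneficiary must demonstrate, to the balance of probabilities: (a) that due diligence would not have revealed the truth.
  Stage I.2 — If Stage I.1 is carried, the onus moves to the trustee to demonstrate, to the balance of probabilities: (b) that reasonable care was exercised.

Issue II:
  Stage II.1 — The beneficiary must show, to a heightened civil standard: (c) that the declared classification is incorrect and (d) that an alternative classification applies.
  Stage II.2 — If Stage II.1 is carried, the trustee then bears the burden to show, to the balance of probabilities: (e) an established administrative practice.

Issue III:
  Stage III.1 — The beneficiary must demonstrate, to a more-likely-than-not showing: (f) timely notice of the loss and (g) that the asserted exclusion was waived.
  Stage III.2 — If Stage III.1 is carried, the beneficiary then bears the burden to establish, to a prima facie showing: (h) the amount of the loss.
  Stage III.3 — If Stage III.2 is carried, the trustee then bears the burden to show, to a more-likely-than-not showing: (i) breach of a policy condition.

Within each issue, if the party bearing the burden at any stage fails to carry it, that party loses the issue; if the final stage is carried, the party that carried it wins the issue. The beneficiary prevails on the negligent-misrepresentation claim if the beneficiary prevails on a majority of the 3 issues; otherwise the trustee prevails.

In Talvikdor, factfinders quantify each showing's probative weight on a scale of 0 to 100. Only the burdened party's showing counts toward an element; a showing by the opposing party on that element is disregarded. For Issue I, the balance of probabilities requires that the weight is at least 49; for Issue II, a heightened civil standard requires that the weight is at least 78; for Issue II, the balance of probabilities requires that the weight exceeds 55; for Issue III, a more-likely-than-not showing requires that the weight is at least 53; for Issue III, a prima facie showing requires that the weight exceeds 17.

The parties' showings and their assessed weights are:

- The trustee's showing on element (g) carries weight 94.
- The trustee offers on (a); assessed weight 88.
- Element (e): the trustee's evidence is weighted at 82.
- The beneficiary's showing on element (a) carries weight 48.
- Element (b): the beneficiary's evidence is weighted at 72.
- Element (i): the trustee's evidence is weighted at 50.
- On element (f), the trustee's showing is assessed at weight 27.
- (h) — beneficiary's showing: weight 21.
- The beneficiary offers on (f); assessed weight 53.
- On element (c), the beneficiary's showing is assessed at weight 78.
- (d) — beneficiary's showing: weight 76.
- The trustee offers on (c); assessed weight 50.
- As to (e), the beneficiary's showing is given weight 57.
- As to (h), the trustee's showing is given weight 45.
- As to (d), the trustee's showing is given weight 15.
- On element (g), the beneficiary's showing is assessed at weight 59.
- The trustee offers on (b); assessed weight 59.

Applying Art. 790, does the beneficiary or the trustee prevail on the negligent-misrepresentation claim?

— Issue I —
At Stage I.1 the beneficiary must meet the balance of probabilities (weight is at least 49): on (a) the weight is 48 (the trustee's 88 is given no effect), which does not reach 49, so (a) does not meet the standard.
  Stage I.1 not carried; the beneficiary fails its burden.
So the trustee prevails on this issue.
— Issue II —
Stage II.1 — burden on beneficiary; standard: a heightened civil standard (weight is at least 78).
    (c): 78 (trustee's 50 disregarded) ≥ 78 [met]
    (d): 76 (trustee's 15 disregarded) < 78 [not met]
  Stage II.1 not carried; the beneficiary fails its burden.
The trustee prevails on this issue.
— Issue III —
At Stage III.1 the beneficiary must meet a more-likely-than-not showing (weight is at least 53): on (f) the weight is 53 (the trustee's 27 is given no effect), which does reach 53, so (f) meets the standard; on (g) the weight is 59 (the trustee's 94 is given no effect), which does reach 53, so (g) meets the standard.
  Stage III.1 carried; the burden remains with the beneficiary.
At Stage III.2 the beneficiary must meet a prima facie showing (weight exceeds 17): on (h) the weight is 21 (the trustee's 45 is given no effect), which does exceed 17, so (h) meets the standard.
  All elements met. The burden passes to the trustee.
At Stage III.3 the trustee must meet a more-likely-than-not showing (weight is at least 53): on (i) the weight is 50, < 53, so (i) does not meet the standard.
  Stage III.3 not carried; the trustee fails its burden.
The analysis ends at Stage III.3; the beneficiary prevails on this issue.
Per-issue: Issue I → trustee; Issue II → trustee; Issue III → beneficiary. The beneficiary must prevail on a majority of issues; overall, the trustee prevails.

trustee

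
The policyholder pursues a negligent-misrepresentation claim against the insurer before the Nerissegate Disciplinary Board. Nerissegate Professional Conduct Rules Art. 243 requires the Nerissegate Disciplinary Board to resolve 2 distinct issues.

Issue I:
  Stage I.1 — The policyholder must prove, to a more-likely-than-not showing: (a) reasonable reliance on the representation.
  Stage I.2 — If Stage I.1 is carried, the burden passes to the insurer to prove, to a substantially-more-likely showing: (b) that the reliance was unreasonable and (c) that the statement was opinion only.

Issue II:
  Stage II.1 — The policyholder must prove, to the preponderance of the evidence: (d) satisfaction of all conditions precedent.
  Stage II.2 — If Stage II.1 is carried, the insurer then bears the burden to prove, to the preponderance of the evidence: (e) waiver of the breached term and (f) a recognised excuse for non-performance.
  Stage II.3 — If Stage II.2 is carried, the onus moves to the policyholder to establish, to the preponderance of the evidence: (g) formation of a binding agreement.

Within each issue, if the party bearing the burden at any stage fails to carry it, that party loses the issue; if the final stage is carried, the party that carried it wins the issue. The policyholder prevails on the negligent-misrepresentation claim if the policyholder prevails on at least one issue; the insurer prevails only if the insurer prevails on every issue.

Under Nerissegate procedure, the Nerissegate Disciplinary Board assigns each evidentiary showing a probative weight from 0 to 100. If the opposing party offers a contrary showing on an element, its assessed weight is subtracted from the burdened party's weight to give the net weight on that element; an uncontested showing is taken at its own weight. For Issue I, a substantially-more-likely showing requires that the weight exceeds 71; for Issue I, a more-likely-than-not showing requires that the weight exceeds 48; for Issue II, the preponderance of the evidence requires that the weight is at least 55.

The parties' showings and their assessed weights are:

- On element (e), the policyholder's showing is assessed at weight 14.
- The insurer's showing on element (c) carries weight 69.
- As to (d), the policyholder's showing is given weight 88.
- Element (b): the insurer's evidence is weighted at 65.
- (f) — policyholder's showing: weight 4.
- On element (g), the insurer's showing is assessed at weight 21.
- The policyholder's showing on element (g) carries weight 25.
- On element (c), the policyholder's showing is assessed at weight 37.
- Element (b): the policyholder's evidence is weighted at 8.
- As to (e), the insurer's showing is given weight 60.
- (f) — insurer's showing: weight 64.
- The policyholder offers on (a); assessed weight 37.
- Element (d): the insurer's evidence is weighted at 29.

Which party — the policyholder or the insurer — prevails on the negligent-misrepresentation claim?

policyholder

— Issue I —
Stage I.1 — burden on policyholder; standard: a more-likely-than-not showing (weight exceeds 48).
    (a): 37 ≤ 48 [not met]
  Stage I.1 not carried; the policyholder fails its burden.
So the insurer prevails on this issue.
— Issue II —
Stage II.1 — burden on policyholder; standard: the preponderance of the evidence (weight is at least 55).
    (d): 88 − 29 = 59 ≥ 55 [met]
  All elements met. The burden passes to the insurer.
Stage II.2 — burden on insurer; standard: the preponderance of the evidence (weight is at least 55).
    (e): 60 − 14 = 46 < 55 [not met]
    (f): 64 − 4 = 60 ≥ 55 [met]
  Stage II.2 not carried; the insurer fails its burden.
The policyholder prevails on this issue.
Per-issue: Issue I → insurer; Issue II → policyholder. The policyholder must prevail on at least one issue; overall, the policyholder prevails.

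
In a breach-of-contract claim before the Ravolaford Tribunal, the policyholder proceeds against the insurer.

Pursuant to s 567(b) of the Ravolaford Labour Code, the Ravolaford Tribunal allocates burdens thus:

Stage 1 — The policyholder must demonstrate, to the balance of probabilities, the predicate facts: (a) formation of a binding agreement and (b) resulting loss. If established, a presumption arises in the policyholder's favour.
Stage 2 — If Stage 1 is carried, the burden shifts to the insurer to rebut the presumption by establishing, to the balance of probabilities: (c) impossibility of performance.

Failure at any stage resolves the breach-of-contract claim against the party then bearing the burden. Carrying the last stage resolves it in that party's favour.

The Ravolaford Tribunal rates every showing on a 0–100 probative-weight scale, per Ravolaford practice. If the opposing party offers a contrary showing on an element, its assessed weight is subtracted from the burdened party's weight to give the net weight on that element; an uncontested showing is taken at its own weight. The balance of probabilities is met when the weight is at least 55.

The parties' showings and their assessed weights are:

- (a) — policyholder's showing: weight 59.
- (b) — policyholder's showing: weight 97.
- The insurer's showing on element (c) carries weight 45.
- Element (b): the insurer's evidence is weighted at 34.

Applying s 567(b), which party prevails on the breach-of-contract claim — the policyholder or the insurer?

policyholder

Stage 1 (policyholder, the balance of probabilities, weight is at least 55): (a) 59 ≥ 55 — meets; (b) net 97−34=63 ≥ 55 — meets.
  Stage 1 carried; the burden shifts to the insurer.
Stage 2 (insurer, the balance of probabilities, weight is at least 55): (c) 45 < 55 — fails.
  Not every element is met, so the insurer fails to carry Stage 2.
The analysis ends at Stage 2; the policyholder prevails.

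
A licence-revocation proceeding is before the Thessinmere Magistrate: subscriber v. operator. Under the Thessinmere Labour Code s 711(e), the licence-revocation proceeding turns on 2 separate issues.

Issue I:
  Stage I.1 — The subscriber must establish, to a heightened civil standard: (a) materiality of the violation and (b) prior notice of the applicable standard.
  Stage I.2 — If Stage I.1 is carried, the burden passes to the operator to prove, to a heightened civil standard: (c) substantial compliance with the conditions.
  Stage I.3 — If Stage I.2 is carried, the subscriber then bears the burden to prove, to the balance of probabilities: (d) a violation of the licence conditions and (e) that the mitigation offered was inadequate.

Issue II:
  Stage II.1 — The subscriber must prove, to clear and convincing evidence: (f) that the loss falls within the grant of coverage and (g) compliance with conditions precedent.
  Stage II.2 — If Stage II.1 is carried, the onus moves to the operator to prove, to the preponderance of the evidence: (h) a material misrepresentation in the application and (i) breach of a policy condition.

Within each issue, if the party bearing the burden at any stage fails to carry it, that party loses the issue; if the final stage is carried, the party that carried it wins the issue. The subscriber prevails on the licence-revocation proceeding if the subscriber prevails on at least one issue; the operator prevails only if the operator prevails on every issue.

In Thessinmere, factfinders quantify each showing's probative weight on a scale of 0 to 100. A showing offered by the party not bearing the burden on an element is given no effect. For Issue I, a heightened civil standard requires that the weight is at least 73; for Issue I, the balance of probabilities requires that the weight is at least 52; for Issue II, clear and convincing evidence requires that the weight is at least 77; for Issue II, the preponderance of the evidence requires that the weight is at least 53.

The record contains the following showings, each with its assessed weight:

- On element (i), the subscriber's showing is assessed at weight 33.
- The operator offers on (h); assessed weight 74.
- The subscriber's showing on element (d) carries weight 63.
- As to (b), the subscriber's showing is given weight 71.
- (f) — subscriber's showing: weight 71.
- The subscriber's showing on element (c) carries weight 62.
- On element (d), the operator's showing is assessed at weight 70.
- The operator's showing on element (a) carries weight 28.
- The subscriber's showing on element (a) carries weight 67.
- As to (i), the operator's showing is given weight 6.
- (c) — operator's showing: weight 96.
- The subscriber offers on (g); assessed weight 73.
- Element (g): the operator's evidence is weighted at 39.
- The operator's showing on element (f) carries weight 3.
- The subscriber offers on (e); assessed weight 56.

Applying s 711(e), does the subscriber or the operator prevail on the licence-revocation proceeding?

operator

— Issue I —
Stage I.1 — burden on subscriber; standard: a heightened civil standard (weight is at least 73).
    (a): 67 (operator's 28 disregarded) < 73 [not met]
    (b): 71 < 73 [not met]
  Not every element is met, so the subscriber fails to carry Stage I.1.
The operator prevails on this issue.
— Issue II —
Stage II.1 — burden on subscriber; standard: clear and convincing evidence (weight is at least 77).
    (f): 71 (operator's 3 disregarded) < 77 [not met]
    (g): 73 (operator's 39 disregarded) < 77 [not met]
  Stage II.1 not carried; the subscriber fails its burden.
The analysis ends at Stage II.1; the operator prevails on this issue.
Per-issue: Issue I → operator; Issue II → operator. The subscriber must prevail on at least one issue; overall, the operator prevails.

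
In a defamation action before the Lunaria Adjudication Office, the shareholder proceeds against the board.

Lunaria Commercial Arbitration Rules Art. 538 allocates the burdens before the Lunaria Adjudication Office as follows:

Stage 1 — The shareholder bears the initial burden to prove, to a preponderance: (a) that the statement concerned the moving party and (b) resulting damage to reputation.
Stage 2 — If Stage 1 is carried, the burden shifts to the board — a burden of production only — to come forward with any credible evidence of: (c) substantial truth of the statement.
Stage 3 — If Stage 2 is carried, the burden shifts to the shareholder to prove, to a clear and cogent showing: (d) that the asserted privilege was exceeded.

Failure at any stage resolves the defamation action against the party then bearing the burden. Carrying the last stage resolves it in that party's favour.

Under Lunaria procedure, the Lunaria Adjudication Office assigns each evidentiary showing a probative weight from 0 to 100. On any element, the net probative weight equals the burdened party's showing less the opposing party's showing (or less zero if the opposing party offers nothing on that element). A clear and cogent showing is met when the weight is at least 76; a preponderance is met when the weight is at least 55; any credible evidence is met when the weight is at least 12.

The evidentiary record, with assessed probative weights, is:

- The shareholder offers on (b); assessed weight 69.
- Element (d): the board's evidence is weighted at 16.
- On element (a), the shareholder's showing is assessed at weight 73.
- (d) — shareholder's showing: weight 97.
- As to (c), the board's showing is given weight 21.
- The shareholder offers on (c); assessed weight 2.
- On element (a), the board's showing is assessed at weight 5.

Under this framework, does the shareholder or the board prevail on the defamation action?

At Stage 1 the shareholder must meet a preponderance (weight is at least 55): on (a) the weight is 73 less the opposing 5 gives net 68, ≥ 55, so (a) meets the standard; on (b) the weight is 69, ≥ 55, so (b) meets the standard.
  Stage 1 carried; the burden shifts to the board.
At Stage 2 the board must meet any credible evidence (weight is at least 12): on (c) the weight is 21 less the opposing 2 gives net 19, which does reach 12, so (c) meets the standard.
  Stage 2 carried; the burden shifts to the shareholder.
At Stage 3 the shareholder must meet a clear and cogent showing (weight is at least 76): on (d) the weight is 97 less the opposing 16 gives net 81, which does reach 76, so (d) meets the standard.
  The shareholder carries the last stage.
All stages carried — the shareholder prevails.

shareholder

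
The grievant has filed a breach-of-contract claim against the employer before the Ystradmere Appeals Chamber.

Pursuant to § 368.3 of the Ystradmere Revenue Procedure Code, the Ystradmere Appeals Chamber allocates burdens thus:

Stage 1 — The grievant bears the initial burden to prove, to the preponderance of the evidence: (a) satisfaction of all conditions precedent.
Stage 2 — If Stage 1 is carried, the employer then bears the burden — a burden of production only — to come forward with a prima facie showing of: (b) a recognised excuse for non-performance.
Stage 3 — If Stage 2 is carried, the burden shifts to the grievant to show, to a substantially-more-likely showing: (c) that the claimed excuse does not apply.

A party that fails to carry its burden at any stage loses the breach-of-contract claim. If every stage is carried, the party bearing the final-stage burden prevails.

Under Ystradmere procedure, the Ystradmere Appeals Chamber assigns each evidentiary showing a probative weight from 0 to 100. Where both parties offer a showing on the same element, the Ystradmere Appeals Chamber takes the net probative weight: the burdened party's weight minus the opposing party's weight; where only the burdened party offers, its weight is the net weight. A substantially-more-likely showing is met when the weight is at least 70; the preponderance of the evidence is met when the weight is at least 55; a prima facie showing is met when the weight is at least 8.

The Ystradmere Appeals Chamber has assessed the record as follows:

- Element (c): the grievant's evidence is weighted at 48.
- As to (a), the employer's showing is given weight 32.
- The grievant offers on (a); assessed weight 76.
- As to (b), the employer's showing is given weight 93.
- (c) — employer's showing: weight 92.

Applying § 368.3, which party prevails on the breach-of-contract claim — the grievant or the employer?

Stage 1 (grievant, the preponderance of the evidence, weight is at least 55): (a) net 76−32=44 < 55 — fails.
  The grievant does not carry Stage 1.
So the employer prevails.

employer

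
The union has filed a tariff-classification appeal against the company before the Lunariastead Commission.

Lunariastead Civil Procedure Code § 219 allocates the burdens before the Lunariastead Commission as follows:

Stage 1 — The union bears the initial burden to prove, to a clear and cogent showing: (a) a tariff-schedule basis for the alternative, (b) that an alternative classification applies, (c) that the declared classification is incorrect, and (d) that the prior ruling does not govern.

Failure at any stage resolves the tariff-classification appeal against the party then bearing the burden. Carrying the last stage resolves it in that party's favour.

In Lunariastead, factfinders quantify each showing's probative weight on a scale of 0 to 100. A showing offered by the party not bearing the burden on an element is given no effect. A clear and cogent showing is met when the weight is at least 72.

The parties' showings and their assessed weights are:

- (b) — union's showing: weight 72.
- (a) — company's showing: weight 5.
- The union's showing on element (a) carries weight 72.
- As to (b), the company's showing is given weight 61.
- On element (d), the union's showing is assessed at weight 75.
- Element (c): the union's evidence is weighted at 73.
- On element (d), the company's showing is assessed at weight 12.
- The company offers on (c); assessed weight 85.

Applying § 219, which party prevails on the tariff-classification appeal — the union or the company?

Stage 1 (union, a clear and cogent showing, weight is at least 72): (a) 72 (company's 5 disregarded) ≥ 72 — meets; (b) 72 (company's 61 disregarded) ≥ 72 — meets; (c) 73 (company's 85 disregarded) ≥ 72 — meets; (d) 75 (company's 12 disregarded) ≥ 72 — meets.
  All elements met at the final stage.
All stages carried — the union prevails.

union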